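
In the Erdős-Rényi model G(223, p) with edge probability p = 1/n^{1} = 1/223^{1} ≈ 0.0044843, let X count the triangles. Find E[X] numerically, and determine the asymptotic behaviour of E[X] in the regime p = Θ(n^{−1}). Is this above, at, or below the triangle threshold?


Number of potential triangles: C(223, 3) = 1823471.
Each occurs with probability p³ ≈ (0.0044843)³ ≈ 9.01748463e-08.
By linearity: E[X] = C(223, 3)·p³ ≈ 1823471 · 9.01748463e-08 ≈ 0.164431.
Here α = 1, so p = 1/n is exactly at the triangle threshold p ~ 1/n. Asymptotically E[X] → c³/6 = 1³/6 = 1/6 ≈ 0.166667, a bounded constant. In this regime the triangle count is asymptotically Poisson(c³/6).

E[X] ≈ 0.164431; in regime p = Θ(1/n^{1}) E[X] stays bounded (at the triangle threshold p ~ 1/n).


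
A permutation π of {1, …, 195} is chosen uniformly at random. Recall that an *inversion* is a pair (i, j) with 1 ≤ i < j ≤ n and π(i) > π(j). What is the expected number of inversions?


Write X = Σ X_I over the C(195, 2) = 18915 pairs i < j, with X_I the indicator of one inversion.
There are 18915 indicators.
For each fixed pair i < j, the values π(i) and π(j) are two distinct elements of {1, …, 195} in uniformly random order; by symmetry P[π(i) > π(j)] = 1/2.
By linearity: E[X] = 18915 · (1/2) = C(195, 2) · (1/2) = 18915/2 = 18915/2 ≈ 9457.5000.

E[X] = 18915/2 = 9457.5000.


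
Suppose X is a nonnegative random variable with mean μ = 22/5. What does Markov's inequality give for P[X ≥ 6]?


μ = E[X] = 22/5, a = 6.
Markov: P[X ≥ 6] ≤ μ/a = (22/5)/6 = 11/15.
Numerically: ≈ 0.73333.
(Since a = 6 > μ = 4.40000, the bound 11/15 is < 1 and informative.)

P[X ≥ 6] ≤ 11/15 ≈ 0.73333.


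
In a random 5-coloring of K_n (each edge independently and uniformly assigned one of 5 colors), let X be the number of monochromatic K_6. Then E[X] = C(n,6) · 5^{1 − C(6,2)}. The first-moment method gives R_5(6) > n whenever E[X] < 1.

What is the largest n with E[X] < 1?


We need C(n, 6) · 5^{1 − 15} < 1, i.e. C(n, 6) < 5^{15 − 1} = 6103515625.
Check values of n near the boundary:
  n = 124: C(124, 6) = 4465475476; 4465475476 < 6103515625? YES
  n = 125: C(125, 6) = 4690625500; 4690625500 < 6103515625? YES
  n = 126: C(126, 6) = 4925156775; 4925156775 < 6103515625? YES
  n = 127: C(127, 6) = 5169379425; 5169379425 < 6103515625? YES
  n = 128: C(128, 6) = 5423611200; 5423611200 < 6103515625? YES
  n = 129: C(129, 6) = 5688177600; 5688177600 < 6103515625? YES
  n = 130: C(130, 6) = 5963412000; 5963412000 < 6103515625? YES
  n = 131: C(131, 6) = 6249655776; 6249655776 < 6103515625? NO
The largest n with C(n, 6) < 6103515625 is n = 130 (where E[X] = 47707296/48828125 ≈ 0.977045). Hence R_5(6) > 130, i.e. R_5(6) ≥ 131.

Largest n = 130; hence R_5(6) > 130.


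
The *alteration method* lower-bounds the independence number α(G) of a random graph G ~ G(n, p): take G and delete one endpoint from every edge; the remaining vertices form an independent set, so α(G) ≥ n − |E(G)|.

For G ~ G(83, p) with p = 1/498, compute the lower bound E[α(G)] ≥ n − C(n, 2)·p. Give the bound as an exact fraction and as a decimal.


E[|E(G)|] = C(83, 2)·p = 3403 · (1/498) = 41/6.
E[α(G)] ≥ n − E[|E(G)|] = 83 − 41/6 = 457/6.
Numerically: ≈ 76.16667.
(This is only a lower bound; the true E[α(G)] may be larger.)

E[α(G)] ≥ 457/6 ≈ 76.16667.


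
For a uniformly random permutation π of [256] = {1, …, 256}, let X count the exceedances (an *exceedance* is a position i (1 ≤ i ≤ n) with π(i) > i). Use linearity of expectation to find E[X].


Write X = Σ_{i=1}^{256} X_i, where X_i = 1_{π(i) > i}.
For each fixed i, π(i) is uniform over {1, …, 256} (marginal of a uniform permutation), so P[π(i) > i] = (n − i)/n. Summing: Σ_{i=1}^{256} (n − i)/n = (0 + 1 + … + 255)/256 = 256(256 − 1)/(2·256) = (256 − 1)/2.
Hence E[X] = Σ_{i=1}^{256} (256 − i)/256 = 255/2 ≈ 127.500.

E[X] = 255/2 = 127.500.


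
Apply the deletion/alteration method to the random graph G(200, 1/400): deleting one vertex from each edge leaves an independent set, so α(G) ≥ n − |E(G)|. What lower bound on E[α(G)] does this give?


E[|E(G)|] = C(200, 2)·p = 19900 · (1/400) = 199/4.
E[α(G)] ≥ n − E[|E(G)|] = 200 − 199/4 = 601/4.
Numerically: ≈ 150.25000.
(This is only a lower bound; the true E[α(G)] may be larger.)

E[α(G)] ≥ 601/4 ≈ 150.25000.


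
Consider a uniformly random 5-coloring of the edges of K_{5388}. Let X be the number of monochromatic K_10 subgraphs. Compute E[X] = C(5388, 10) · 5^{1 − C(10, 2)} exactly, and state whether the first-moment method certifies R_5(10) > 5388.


E[X] = C(5388, 10) · 5^{1 − 45} = 5634865093375880654852250419586 · 5^{−44} = 5634865093375880654852250419586/5684341886080801486968994140625.
As a reduced fraction: E[X] = 5634865093375880654852250419586/5684341886080801486968994140625 ≈ 0.991.
Is E[X] < 1? YES.
Since E[X] < 1, there exists a 5-coloring of K_{5388} with no monochromatic K_10; hence R_5(10) > 5388.

E[X] = 5634865093375880654852250419586/5684341886080801486968994140625 ≈ 0.991; E[X] < 1, so R_5(10) > 5388.


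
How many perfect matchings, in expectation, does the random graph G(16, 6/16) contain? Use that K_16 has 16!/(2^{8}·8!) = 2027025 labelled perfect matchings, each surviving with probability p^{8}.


K_16 has 16!/(2^{8}·8!) = 2027025 labelled perfect matchings.
For each such perfect matching H, let X_H = 1 if all 8 edges of H are present in G. Then P[X_H = 1] = p^{8} = (3/8)^{8} = 6561/16777216.
Summing the indicators: E[X] = Σ_H E[X_H] = 2027025 · p^{8} = 2027025 · 6561/16777216 = 13299311025/16777216.
Numerically: E[X] ≈ 792.7.

E[X] = 2027025 · (3/8)^{8} = 13299311025/16777216 ≈ 792.7.


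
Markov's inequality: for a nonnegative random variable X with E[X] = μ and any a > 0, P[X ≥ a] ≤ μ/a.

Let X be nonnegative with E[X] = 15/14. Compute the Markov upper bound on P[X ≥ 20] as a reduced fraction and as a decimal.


μ = E[X] = 15/14, a = 20.
Markov: P[X ≥ 20] ≤ μ/a = (15/14)/20 = 3/56.
Numerically: ≈ 0.0536.
(Since a = 20 > μ = 1.0714, the bound 3/56 is < 1 and informative.)

P[X ≥ 20] ≤ 3/56 ≈ 0.0536.


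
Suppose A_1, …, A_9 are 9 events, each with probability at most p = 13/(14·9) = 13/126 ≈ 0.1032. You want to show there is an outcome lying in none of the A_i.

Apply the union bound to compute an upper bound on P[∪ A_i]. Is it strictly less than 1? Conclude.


Union bound: P[∪_{i=1}^{9} A_i] ≤ Σ_i P[A_i] ≤ 9·p = 9·(13/126) = 13/14.
Numerically: 13/14 ≈ 0.9286.
Is 13/14 < 1? YES.
Since P[∪ A_i] ≤ 13/14 < 1, the complement has P[∩ A_i^c] ≥ 1 − 13/14 = 1/14 > 0, so some outcome avoids every A_i.

9·p = 13/14 ≈ 0.9286; existence CERTIFIED by the union bound.


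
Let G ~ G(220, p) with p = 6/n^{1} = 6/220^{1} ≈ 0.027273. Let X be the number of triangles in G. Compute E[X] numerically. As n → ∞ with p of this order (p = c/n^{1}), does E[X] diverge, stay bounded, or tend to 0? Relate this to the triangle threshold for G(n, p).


Number of potential triangles: C(220, 3) = 1750540.
Each occurs with probability p³ ≈ (0.027273)³ ≈ 2.0285500e-05.
By linearity: E[X] = C(220, 3)·p³ ≈ 1750540 · 2.0285500e-05 ≈ 35.51058.
Here α = 1, so p = 6/n is exactly at the triangle threshold p ~ 1/n. Asymptotically E[X] → c³/6 = 6³/6 = 36 ≈ 36.00000, a bounded constant. In this regime the triangle count is asymptotically Poisson(c³/6).

E[X] ≈ 35.51058; in regime p = Θ(1/n^{1}) E[X] stays bounded (at the triangle threshold p ~ 1/n).


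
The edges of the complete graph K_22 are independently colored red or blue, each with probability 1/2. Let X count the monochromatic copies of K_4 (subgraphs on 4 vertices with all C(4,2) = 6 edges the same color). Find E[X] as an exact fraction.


Let X = Σ_S X_S over the C(22, 4) = 7315 subsets S of size 4, where X_S = 1 if the K_4 on S is monochromatic.
For a fixed S, the K_4 on S has C(4, 2) = 6 edges. P[all 6 edges red] = (1/2)^6, and likewise for blue, so P[monochromatic] = 2·(1/2)^6 = 2^{1 − 6} = 1/32.
Summing: E[X] = C(22, 4) · 2^{1 − 6} = 7315 · 1/32 = 7315/32.
Numerically: E[X] ≈ 228.59375.

E[X] = C(22,4)·2^(1−C(4,2)) = 7315/32 ≈ 228.59375.


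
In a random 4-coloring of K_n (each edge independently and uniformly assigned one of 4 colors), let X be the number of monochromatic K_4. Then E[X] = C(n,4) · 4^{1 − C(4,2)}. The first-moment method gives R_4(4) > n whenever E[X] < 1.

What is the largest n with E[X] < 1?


We need C(n, 4) · 4^{1 − 6} < 1, i.e. C(n, 4) < 4^{6 − 1} = 1024.
Check values of n near the boundary:
  n = 10: C(10, 4) = 210; 210 < 1024? YES
  n = 11: C(11, 4) = 330; 330 < 1024? YES
  n = 12: C(12, 4) = 495; 495 < 1024? YES
  n = 13: C(13, 4) = 715; 715 < 1024? YES
  n = 14: C(14, 4) = 1001; 1001 < 1024? YES
  n = 15: C(15, 4) = 1365; 1365 < 1024? NO
  n = 16: C(16, 4) = 1820; 1820 < 1024? NO
The largest n with C(n, 4) < 1024 is n = 14 (where E[X] = 1001/1024 ≈ 0.97754). Hence R_4(4) > 14, i.e. R_4(4) ≥ 15.

Largest n = 14; hence R_4(4) > 14.


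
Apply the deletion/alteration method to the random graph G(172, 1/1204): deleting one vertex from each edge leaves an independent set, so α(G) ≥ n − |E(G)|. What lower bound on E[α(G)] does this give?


E[|E(G)|] = C(172, 2)·p = 14706 · (1/1204) = 171/14.
E[α(G)] ≥ n − E[|E(G)|] = 172 − 171/14 = 2237/14.
Numerically: ≈ 159.785714.
(This is only a lower bound; the true E[α(G)] may be larger.)

E[α(G)] ≥ 2237/14 ≈ 159.785714.


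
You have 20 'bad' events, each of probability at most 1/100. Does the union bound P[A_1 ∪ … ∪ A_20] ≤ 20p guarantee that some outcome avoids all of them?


Union bound: P[∪_{i=1}^{20} A_i] ≤ Σ_i P[A_i] ≤ 20·p = 20·(1/100) = 1/5.
Numerically: 1/5 ≈ 0.2000000.
Is 1/5 < 1? YES.
Since P[∪ A_i] ≤ 1/5 < 1, the complement has P[∩ A_i^c] ≥ 1 − 1/5 = 4/5 > 0, so some outcome avoids every A_i.

20·p = 1/5 ≈ 0.2000000; existence CERTIFIED by the union bound.


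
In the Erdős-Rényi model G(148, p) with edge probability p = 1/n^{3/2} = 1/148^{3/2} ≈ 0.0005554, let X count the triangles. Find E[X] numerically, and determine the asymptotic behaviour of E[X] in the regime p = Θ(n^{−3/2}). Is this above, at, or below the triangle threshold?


Number of potential triangles: C(148, 3) = 529396.
Each occurs with probability p³ ≈ (0.0005554)³ ≈ 1.713256e-10.
By linearity: E[X] = C(148, 3)·p³ ≈ 529396 · 1.713256e-10 ≈ 0.0001.
Since α = 3/2 > 1, p = c/n^{3/2} = o(1/n) is below the triangle threshold p ~ 1/n. Asymptotically E[X] ~ (c³/6)·n^{3(1−α)} = (1³/6)·n^{-1.5} → 0, so by Markov's inequality G has no triangles w.h.p.

E[X] ≈ 0.0001; in regime p = Θ(1/n^{3/2}) E[X] tends to 0 (below the triangle threshold p ~ 1/n).


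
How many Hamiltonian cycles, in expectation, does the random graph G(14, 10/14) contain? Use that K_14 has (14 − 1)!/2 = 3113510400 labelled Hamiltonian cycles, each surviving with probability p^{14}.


K_14 has (14 − 1)!/2 = 3113510400 labelled Hamiltonian cycles.
For each such Hamiltonian cycle H, let X_H = 1 if all 14 edges of H are present in G. Then P[X_H = 1] = p^{14} = (5/7)^{14} = 6103515625/678223072849.
Summing the indicators: E[X] = Σ_H E[X_H] = 3113510400 · p^{14} = 3113510400 · 6103515625/678223072849 = 2714765625000000000/96889010407.
Numerically: E[X] ≈ 2.8019e+07.

E[X] = 3113510400 · (5/7)^{14} = 2714765625000000000/96889010407 ≈ 2.8019e+07.


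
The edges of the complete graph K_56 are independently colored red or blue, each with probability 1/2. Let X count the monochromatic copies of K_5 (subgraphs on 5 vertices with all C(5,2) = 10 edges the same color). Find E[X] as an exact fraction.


Let X = Σ_S X_S over the C(56, 5) = 3819816 subsets S of size 5, where X_S = 1 if the K_5 on S is monochromatic.
For a fixed S, the K_5 on S has C(5, 2) = 10 edges. P[all 10 edges red] = (1/2)^10, and likewise for blue, so P[monochromatic] = 2·(1/2)^10 = 2^{1 − 10} = 1/512.
Summing: E[X] = C(56, 5) · 2^{1 − 10} = 3819816 · 1/512 = 477477/64.
Numerically: E[X] ≈ 7460.578.

E[X] = C(56,5)·2^(1−C(5,2)) = 477477/64 ≈ 7460.578.


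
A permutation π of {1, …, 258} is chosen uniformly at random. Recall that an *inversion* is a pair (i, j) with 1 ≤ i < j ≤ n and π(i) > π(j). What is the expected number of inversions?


Write X = Σ X_I over the C(258, 2) = 33153 pairs i < j, with X_I the indicator of one inversion.
There are 33153 indicators.
For each fixed pair i < j, the values π(i) and π(j) are two distinct elements of {1, …, 258} in uniformly random order; by symmetry P[π(i) > π(j)] = 1/2.
By linearity: E[X] = 33153 · (1/2) = C(258, 2) · (1/2) = 33153/2 = 33153/2 ≈ 16576.5000.

E[X] = 33153/2 = 16576.5000.


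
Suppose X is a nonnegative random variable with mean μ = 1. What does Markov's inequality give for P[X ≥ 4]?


μ = E[X] = 1, a = 4.
Markov: P[X ≥ 4] ≤ μ/a = (1)/4 = 1/4.
Numerically: ≈ 0.250.
(Since a = 4 > μ = 1.000, the bound 1/4 is < 1 and informative.)

P[X ≥ 4] ≤ 1/4 ≈ 0.250.


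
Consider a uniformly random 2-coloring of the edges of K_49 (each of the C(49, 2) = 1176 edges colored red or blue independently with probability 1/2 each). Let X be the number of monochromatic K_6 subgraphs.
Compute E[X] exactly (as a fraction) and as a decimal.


Let X = Σ_S X_S over the C(49, 6) = 13983816 subsets S of size 6, where X_S = 1 if the K_6 on S is monochromatic.
For a fixed S, the K_6 on S has C(6, 2) = 15 edges. P[all 15 edges red] = (1/2)^15, and likewise for blue, so P[monochromatic] = 2·(1/2)^15 = 2^{1 − 15} = 1/16384.
By linearity of expectation: E[X] = C(49, 6) · 2^{1 − 15} = 13983816 · 1/16384 = 1747977/2048.
Numerically: E[X] ≈ 853.504.

E[X] = C(49,6)·2^(1−C(6,2)) = 1747977/2048 ≈ 853.504.


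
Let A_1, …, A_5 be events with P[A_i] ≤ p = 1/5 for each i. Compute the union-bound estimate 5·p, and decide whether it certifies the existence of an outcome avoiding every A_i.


Union bound: P[∪_{i=1}^{5} A_i] ≤ Σ_i P[A_i] ≤ 5·p = 5·(1/5) = 1.
Numerically: 1 ≈ 1.00000.
Is 1 < 1? NO.
Since the bound 1 is ≥ 1, the union bound is uninformative here; it does NOT by itself certify existence.

5·p = 1 ≈ 1.00000; existence NOT certified by the union bound.


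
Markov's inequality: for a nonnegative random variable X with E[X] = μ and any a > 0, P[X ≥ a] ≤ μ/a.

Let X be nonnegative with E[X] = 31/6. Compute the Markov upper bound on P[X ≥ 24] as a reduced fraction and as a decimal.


μ = E[X] = 31/6, a = 24.
Markov: P[X ≥ 24] ≤ μ/a = (31/6)/24 = 31/144.
Numerically: ≈ 0.21528.
(Since a = 24 > μ = 5.16667, the bound 31/144 is < 1 and informative.)

P[X ≥ 24] ≤ 31/144 ≈ 0.21528.


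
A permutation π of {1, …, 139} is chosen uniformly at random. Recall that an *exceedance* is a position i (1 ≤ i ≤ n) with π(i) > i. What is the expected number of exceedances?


Write X = Σ_{i=1}^{139} X_i, where X_i = 1_{π(i) > i}.
For each fixed i, π(i) is uniform over {1, …, 139} (marginal of a uniform permutation), so P[π(i) > i] = (n − i)/n. Summing: Σ_{i=1}^{139} (n − i)/n = (0 + 1 + … + 138)/139 = 139(139 − 1)/(2·139) = (139 − 1)/2.
Hence E[X] = Σ_{i=1}^{139} (139 − i)/139 = 69 ≈ 69.000.

E[X] = 69 = 69.000.


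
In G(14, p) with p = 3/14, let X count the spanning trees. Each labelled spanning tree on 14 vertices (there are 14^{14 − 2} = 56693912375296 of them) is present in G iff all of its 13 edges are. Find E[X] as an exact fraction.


K_14 has 14^{14 − 2} = 56693912375296 labelled spanning trees.
For each such spanning tree H, let X_H = 1 if all 13 edges of H are present in G. Then P[X_H = 1] = p^{13} = (3/14)^{13} = 1594323/793714773254144.
By linearity of expectation: E[X] = Σ_H E[X_H] = 56693912375296 · p^{13} = 56693912375296 · 1594323/793714773254144 = 1594323/14.
Numerically: E[X] ≈ 1.139e+05.

E[X] = 56693912375296 · (3/14)^{13} = 1594323/14 ≈ 1.139e+05.


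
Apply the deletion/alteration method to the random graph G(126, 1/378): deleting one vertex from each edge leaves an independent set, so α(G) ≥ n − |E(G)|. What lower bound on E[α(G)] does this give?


E[|E(G)|] = C(126, 2)·p = 7875 · (1/378) = 125/6.
E[α(G)] ≥ n − E[|E(G)|] = 126 − 125/6 = 631/6.
Numerically: ≈ 105.1667.
(This is only a lower bound; the true E[α(G)] may be larger.)

E[α(G)] ≥ 631/6 ≈ 105.1667.


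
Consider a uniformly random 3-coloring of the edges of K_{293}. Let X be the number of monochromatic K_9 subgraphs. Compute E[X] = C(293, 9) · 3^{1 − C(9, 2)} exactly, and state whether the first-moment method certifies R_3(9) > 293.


E[X] = C(293, 9) · 3^{1 − 36} = 38740172144007620 · 3^{−35} = 38740172144007620/50031545098999707.
As a reduced fraction: E[X] = 38740172144007620/50031545098999707 ≈ 0.774.
Is E[X] < 1? YES.
Since E[X] < 1, there exists a 3-coloring of K_{293} with no monochromatic K_9; hence R_3(9) > 293.

E[X] = 38740172144007620/50031545098999707 ≈ 0.774; E[X] < 1, so R_3(9) > 293.


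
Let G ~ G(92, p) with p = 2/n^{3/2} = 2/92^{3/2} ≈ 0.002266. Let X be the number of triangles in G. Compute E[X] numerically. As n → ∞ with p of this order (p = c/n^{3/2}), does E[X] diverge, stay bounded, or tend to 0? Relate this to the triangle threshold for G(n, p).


Number of potential triangles: C(92, 3) = 125580.
Each occurs with probability p³ ≈ (0.002266)³ ≈ 1.164246e-08.
By linearity: E[X] = C(92, 3)·p³ ≈ 125580 · 1.164246e-08 ≈ 0.0015.
Since α = 3/2 > 1, p = c/n^{3/2} = o(1/n) is below the triangle threshold p ~ 1/n. Asymptotically E[X] ~ (c³/6)·n^{3(1−α)} = (2³/6)·n^{-1.5} → 0, so by Markov's inequality G has no triangles w.h.p.

E[X] ≈ 0.0015; in regime p = Θ(1/n^{3/2}) E[X] tends to 0 (below the triangle threshold p ~ 1/n).


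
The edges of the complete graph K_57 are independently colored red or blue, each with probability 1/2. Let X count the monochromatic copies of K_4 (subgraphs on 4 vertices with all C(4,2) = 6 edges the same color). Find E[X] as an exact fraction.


Let X = Σ_S X_S over the C(57, 4) = 395010 subsets S of size 4, where X_S = 1 if the K_4 on S is monochromatic.
For a fixed S, the K_4 on S has C(4, 2) = 6 edges. P[all 6 edges red] = (1/2)^6, and likewise for blue, so P[monochromatic] = 2·(1/2)^6 = 2^{1 − 6} = 1/32.
Summing: E[X] = C(57, 4) · 2^{1 − 6} = 395010 · 1/32 = 197505/16.
Numerically: E[X] ≈ 12344.062500.

E[X] = C(57,4)·2^(1−C(4,2)) = 197505/16 ≈ 12344.062500.


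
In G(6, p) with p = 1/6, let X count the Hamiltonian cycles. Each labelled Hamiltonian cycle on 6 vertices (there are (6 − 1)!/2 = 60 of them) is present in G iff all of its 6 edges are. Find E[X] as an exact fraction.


K_6 has (6 − 1)!/2 = 60 labelled Hamiltonian cycles.
For each such Hamiltonian cycle H, let X_H = 1 if all 6 edges of H are present in G. Then P[X_H = 1] = p^{6} = (1/6)^{6} = 1/46656.
By linearity: E[X] = Σ_H E[X_H] = 60 · p^{6} = 60 · 1/46656 = 5/3888.
Numerically: E[X] ≈ 0.001286.

E[X] = 60 · (1/6)^{6} = 5/3888 ≈ 0.001286.


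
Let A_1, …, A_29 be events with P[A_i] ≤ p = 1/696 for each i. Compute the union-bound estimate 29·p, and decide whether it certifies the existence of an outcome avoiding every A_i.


Union bound: P[∪_{i=1}^{29} A_i] ≤ Σ_i P[A_i] ≤ 29·p = 29·(1/696) = 1/24.
Numerically: 1/24 ≈ 0.04167.
Is 1/24 < 1? YES.
Since P[∪ A_i] ≤ 1/24 < 1, the complement has P[∩ A_i^c] ≥ 1 − 1/24 = 23/24 > 0, so some outcome avoids every A_i.

29·p = 1/24 ≈ 0.04167; existence CERTIFIED by the union bound.


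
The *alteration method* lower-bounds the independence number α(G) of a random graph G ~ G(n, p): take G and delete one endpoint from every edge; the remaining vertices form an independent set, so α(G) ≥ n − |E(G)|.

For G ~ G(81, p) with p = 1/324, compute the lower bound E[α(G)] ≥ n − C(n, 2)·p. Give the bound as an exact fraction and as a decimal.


E[|E(G)|] = C(81, 2)·p = 3240 · (1/324) = 10.
E[α(G)] ≥ n − E[|E(G)|] = 81 − 10 = 71.
Numerically: ≈ 71.00000.
(This is only a lower bound; the true E[α(G)] may be larger.)

E[α(G)] ≥ 71 ≈ 71.00000.


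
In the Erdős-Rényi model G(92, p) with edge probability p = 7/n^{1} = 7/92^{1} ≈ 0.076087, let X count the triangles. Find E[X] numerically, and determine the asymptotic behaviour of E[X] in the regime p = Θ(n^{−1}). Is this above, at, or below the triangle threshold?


Number of potential triangles: C(92, 3) = 125580.
Each occurs with probability p³ ≈ (0.076087)³ ≈ 4.4048451e-04.
By linearity: E[X] = C(92, 3)·p³ ≈ 125580 · 4.4048451e-04 ≈ 55.31604.
Here α = 1, so p = 7/n is exactly at the triangle threshold p ~ 1/n. Asymptotically E[X] → c³/6 = 7³/6 = 343/6 ≈ 57.16667, a bounded constant. In this regime the triangle count is asymptotically Poisson(c³/6).

E[X] ≈ 55.31604; in regime p = Θ(1/n^{1}) E[X] stays bounded (at the triangle threshold p ~ 1/n).


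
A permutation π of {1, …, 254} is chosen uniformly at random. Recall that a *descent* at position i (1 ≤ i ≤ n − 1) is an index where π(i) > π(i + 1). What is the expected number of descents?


Write X = Σ X_I over i = 1, …, 253, with X_I the indicator of one descent.
There are 253 indicators.
For each fixed i, the pair (π(i), π(i+1)) is a uniformly random ordered pair of distinct values from {1, …, 254}; by symmetry P[π(i) > π(i+1)] = 1/2.
By linearity: E[X] = 253 · (1/2) = (254 − 1) · (1/2) = 253/2 ≈ 126.5000.

E[X] = 253/2 = 126.5000.


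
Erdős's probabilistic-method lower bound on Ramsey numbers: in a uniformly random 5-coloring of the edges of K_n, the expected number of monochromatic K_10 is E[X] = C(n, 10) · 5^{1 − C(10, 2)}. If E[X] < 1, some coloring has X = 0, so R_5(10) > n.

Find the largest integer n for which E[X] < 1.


We need C(n, 10) · 5^{1 − 45} < 1, i.e. C(n, 10) < 5^{45 − 1} = 5684341886080801486968994140625.
Check values of n near the boundary:
  n = 5388: C(5388, 10) = 5634865093375880654852250419586; 5634865093375880654852250419586 < 5684341886080801486968994140625? YES
  n = 5389: C(5389, 10) = 5645340767466558997768874792926; 5645340767466558997768874792926 < 5684341886080801486968994140625? YES
  n = 5390: C(5390, 10) = 5655833965919099070255434039753; 5655833965919099070255434039753 < 5684341886080801486968994140625? YES
  n = 5391: C(5391, 10) = 5666344714787188828795213697883; 5666344714787188828795213697883 < 5684341886080801486968994140625? YES
  n = 5392: C(5392, 10) = 5676873040158402483252283957448; 5676873040158402483252283957448 < 5684341886080801486968994140625? YES
  n = 5393: C(5393, 10) = 5687418968154238267170642278008; 5687418968154238267170642278008 < 5684341886080801486968994140625? NO
  n = 5394: C(5394, 10) = 5697982524930156243149785372878; 5697982524930156243149785372878 < 5684341886080801486968994140625? NO
  n = 5395: C(5395, 10) = 5708563736675616143322765475706; 5708563736675616143322765475706 < 5684341886080801486968994140625? NO
The largest n with C(n, 10) < 5684341886080801486968994140625 is n = 5392 (where E[X] = 5676873040158402483252283957448/5684341886080801486968994140625 ≈ 0.999). Hence R_5(10) > 5392, i.e. R_5(10) ≥ 5393.

Largest n = 5392; hence R_5(10) > 5392.


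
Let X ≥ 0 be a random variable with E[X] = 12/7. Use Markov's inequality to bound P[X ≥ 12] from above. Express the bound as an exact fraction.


μ = E[X] = 12/7, a = 12.
Markov: P[X ≥ 12] ≤ μ/a = (12/7)/12 = 1/7.
Numerically: ≈ 0.143.
(Since a = 12 > μ = 1.714, the bound 1/7 is < 1 and informative.)

P[X ≥ 12] ≤ 1/7 ≈ 0.143.


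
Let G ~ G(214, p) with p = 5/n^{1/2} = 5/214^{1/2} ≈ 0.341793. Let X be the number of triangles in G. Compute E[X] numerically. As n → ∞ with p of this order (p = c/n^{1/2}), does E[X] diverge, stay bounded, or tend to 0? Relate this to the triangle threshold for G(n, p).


Number of potential triangles: C(214, 3) = 1610564.
Each occurs with probability p³ ≈ (0.341793)³ ≈ 3.99290845e-02.
By linearity: E[X] = C(214, 3)·p³ ≈ 1610564 · 3.99290845e-02 ≈ 64308.346085.
Since α = 1/2 < 1, p = c/n^{1/2} ≫ 1/n is above the triangle threshold p ~ 1/n. Asymptotically E[X] ~ (c³/6)·n^{3(1−α)} = (5³/6)·n^{1.5} → ∞; triangles are abundant w.h.p.

E[X] ≈ 64308.346085; in regime p = Θ(1/n^{1/2}) E[X] diverges (above the triangle threshold p ~ 1/n).


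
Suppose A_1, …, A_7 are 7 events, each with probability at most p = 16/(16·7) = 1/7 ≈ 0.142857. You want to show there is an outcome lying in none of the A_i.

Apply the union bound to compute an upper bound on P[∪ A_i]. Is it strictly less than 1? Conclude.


Union bound: P[∪_{i=1}^{7} A_i] ≤ Σ_i P[A_i] ≤ 7·p = 7·(1/7) = 1.
Numerically: 1 ≈ 1.000000.
Is 1 < 1? NO.
Since the bound 1 is ≥ 1, the union bound is uninformative here; it does NOT by itself certify existence.

7·p = 1 ≈ 1.000000; existence NOT certified by the union bound.


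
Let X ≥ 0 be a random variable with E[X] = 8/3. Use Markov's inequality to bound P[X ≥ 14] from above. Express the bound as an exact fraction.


μ = E[X] = 8/3, a = 14.
Markov: P[X ≥ 14] ≤ μ/a = (8/3)/14 = 4/21.
Numerically: ≈ 0.190476.
(Since a = 14 > μ = 2.666667, the bound 4/21 is < 1 and informative.)

P[X ≥ 14] ≤ 4/21 ≈ 0.190476.


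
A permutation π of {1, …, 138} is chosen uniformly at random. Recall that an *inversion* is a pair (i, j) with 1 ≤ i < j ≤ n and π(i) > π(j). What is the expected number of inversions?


Write X = Σ X_I over the C(138, 2) = 9453 pairs i < j, with X_I the indicator of one inversion.
There are 9453 indicators.
For each fixed pair i < j, the values π(i) and π(j) are two distinct elements of {1, …, 138} in uniformly random order; by symmetry P[π(i) > π(j)] = 1/2.
By linearity: E[X] = 9453 · (1/2) = C(138, 2) · (1/2) = 9453/2 = 9453/2 ≈ 4726.500.

E[X] = 9453/2 = 4726.500.


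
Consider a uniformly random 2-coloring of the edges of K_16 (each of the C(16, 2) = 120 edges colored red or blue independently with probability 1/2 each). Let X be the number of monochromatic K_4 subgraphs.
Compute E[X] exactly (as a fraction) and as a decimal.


Let X = Σ_S X_S over the C(16, 4) = 1820 subsets S of size 4, where X_S = 1 if the K_4 on S is monochromatic.
For a fixed S, the K_4 on S has C(4, 2) = 6 edges. P[all 6 edges red] = (1/2)^6, and likewise for blue, so P[monochromatic] = 2·(1/2)^6 = 2^{1 − 6} = 1/32.
By linearity of expectation: E[X] = C(16, 4) · 2^{1 − 6} = 1820 · 1/32 = 455/8.
Numerically: E[X] ≈ 56.875.

E[X] = C(16,4)·2^(1−C(4,2)) = 455/8 ≈ 56.875.


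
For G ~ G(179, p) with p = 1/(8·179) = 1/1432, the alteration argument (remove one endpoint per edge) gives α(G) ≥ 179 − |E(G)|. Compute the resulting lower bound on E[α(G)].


E[|E(G)|] = C(179, 2)·p = 15931 · (1/1432) = 89/8.
E[α(G)] ≥ n − E[|E(G)|] = 179 − 89/8 = 1343/8.
Numerically: ≈ 167.87500.
(This is only a lower bound; the true E[α(G)] may be larger.)

E[α(G)] ≥ 1343/8 ≈ 167.87500.


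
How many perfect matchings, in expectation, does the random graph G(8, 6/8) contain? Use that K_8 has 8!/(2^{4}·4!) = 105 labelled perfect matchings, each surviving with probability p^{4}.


K_8 has 8!/(2^{4}·4!) = 105 labelled perfect matchings.
For each such perfect matching H, let X_H = 1 if all 4 edges of H are present in G. Then P[X_H = 1] = p^{4} = (3/4)^{4} = 81/256.
Summing the indicators: E[X] = Σ_H E[X_H] = 105 · p^{4} = 105 · 81/256 = 8505/256.
Numerically: E[X] ≈ 33.223.

E[X] = 105 · (3/4)^{4} = 8505/256 ≈ 33.223.


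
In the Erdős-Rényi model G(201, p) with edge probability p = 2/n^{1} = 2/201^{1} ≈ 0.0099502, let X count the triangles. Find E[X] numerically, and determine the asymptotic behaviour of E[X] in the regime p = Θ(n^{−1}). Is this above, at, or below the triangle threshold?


Number of potential triangles: C(201, 3) = 1333300.
Each occurs with probability p³ ≈ (0.0099502)³ ≈ 9.8514876e-07.
By linearity: E[X] = C(201, 3)·p³ ≈ 1333300 · 9.8514876e-07 ≈ 1.31350.
Here α = 1, so p = 2/n is exactly at the triangle threshold p ~ 1/n. Asymptotically E[X] → c³/6 = 2³/6 = 4/3 ≈ 1.33333, a bounded constant. In this regime the triangle count is asymptotically Poisson(c³/6).

E[X] ≈ 1.31350; in regime p = Θ(1/n^{1}) E[X] stays bounded (at the triangle threshold p ~ 1/n).


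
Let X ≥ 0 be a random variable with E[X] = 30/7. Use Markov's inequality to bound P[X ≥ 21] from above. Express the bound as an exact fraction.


μ = E[X] = 30/7, a = 21.
Markov: P[X ≥ 21] ≤ μ/a = (30/7)/21 = 10/49.
Numerically: ≈ 0.20408.
(Since a = 21 > μ = 4.28571, the bound 10/49 is < 1 and informative.)

P[X ≥ 21] ≤ 10/49 ≈ 0.20408.


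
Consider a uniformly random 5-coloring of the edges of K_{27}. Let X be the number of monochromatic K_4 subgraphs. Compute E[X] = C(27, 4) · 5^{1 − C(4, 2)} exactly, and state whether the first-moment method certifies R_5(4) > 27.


E[X] = C(27, 4) · 5^{1 − 6} = 17550 · 5^{−5} = 17550/3125.
As a reduced fraction: E[X] = 702/125 ≈ 5.61600.
Is E[X] < 1? NO.
Since E[X] ≥ 1, the first-moment bound is inconclusive at n = 27; it does NOT by itself certify R_5(4) > 27.

E[X] = 702/125 ≈ 5.61600; E[X] ≥ 1; first-moment method inconclusive here.


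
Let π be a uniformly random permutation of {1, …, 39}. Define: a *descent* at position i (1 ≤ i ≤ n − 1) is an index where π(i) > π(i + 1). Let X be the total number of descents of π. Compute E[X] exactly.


Write X = Σ X_I over i = 1, …, 38, with X_I the indicator of one descent.
There are 38 indicators.
For each fixed i, the pair (π(i), π(i+1)) is a uniformly random ordered pair of distinct values from {1, …, 39}; by symmetry P[π(i) > π(i+1)] = 1/2.
By linearity: E[X] = 38 · (1/2) = (39 − 1) · (1/2) = 19 ≈ 19.00000.

E[X] = 19 = 19.00000.


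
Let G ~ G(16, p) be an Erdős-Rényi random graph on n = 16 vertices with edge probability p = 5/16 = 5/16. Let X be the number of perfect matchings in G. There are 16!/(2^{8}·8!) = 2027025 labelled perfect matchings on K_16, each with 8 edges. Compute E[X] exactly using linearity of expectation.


K_16 has 16!/(2^{8}·8!) = 2027025 labelled perfect matchings.
For each such perfect matching H, let X_H = 1 if all 8 edges of H are present in G. Then P[X_H = 1] = p^{8} = (5/16)^{8} = 390625/4294967296.
By linearity of expectation: E[X] = Σ_H E[X_H] = 2027025 · p^{8} = 2027025 · 390625/4294967296 = 791806640625/4294967296.
Numerically: E[X] ≈ 184.357.

E[X] = 2027025 · (5/16)^{8} = 791806640625/4294967296 ≈ 184.357.


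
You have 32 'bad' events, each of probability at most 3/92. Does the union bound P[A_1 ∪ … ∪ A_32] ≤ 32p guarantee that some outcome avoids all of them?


Union bound: P[∪_{i=1}^{32} A_i] ≤ Σ_i P[A_i] ≤ 32·p = 32·(3/92) = 24/23.
Numerically: 24/23 ≈ 1.0434783.
Is 24/23 < 1? NO.
Since the bound 24/23 is ≥ 1, the union bound is uninformative here; it does NOT by itself certify existence.

32·p = 24/23 ≈ 1.0434783; existence NOT certified by the union bound.


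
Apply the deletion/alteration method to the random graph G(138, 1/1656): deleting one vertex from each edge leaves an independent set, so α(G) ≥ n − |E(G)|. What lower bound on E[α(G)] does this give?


E[|E(G)|] = C(138, 2)·p = 9453 · (1/1656) = 137/24.
E[α(G)] ≥ n − E[|E(G)|] = 138 − 137/24 = 3175/24.
Numerically: ≈ 132.2917.
(This is only a lower bound; the true E[α(G)] may be larger.)

E[α(G)] ≥ 3175/24 ≈ 132.2917.


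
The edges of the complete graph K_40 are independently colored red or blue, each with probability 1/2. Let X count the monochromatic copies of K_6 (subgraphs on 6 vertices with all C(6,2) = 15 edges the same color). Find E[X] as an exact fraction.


Let X = Σ_S X_S over the C(40, 6) = 3838380 subsets S of size 6, where X_S = 1 if the K_6 on S is monochromatic.
For a fixed S, the K_6 on S has C(6, 2) = 15 edges. P[all 15 edges red] = (1/2)^15, and likewise for blue, so P[monochromatic] = 2·(1/2)^15 = 2^{1 − 15} = 1/16384.
Summing: E[X] = C(40, 6) · 2^{1 − 15} = 3838380 · 1/16384 = 959595/4096.
Numerically: E[X] ≈ 234.2761.

E[X] = C(40,6)·2^(1−C(6,2)) = 959595/4096 ≈ 234.2761.


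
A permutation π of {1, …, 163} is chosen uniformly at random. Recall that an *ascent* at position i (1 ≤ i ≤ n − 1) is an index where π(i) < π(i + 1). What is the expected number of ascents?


Write X = Σ X_I over i = 1, …, 162, with X_I the indicator of one ascent.
There are 162 indicators.
For each fixed i, the pair (π(i), π(i+1)) is a uniformly random ordered pair of distinct values from {1, …, 163}; by symmetry P[π(i) < π(i+1)] = 1/2.
By linearity: E[X] = 162 · (1/2) = (163 − 1) · (1/2) = 81 ≈ 81.00000.

E[X] = 81 = 81.00000.


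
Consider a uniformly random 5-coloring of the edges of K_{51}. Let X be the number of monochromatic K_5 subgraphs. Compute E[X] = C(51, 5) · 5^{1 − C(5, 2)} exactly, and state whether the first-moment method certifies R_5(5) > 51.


E[X] = C(51, 5) · 5^{1 − 10} = 2349060 · 5^{−9} = 2349060/1953125.
As a reduced fraction: E[X] = 469812/390625 ≈ 1.20272.
Is E[X] < 1? NO.
Since E[X] ≥ 1, the first-moment bound is inconclusive at n = 51; it does NOT by itself certify R_5(5) > 51.

E[X] = 469812/390625 ≈ 1.20272; E[X] ≥ 1; first-moment method inconclusive here.


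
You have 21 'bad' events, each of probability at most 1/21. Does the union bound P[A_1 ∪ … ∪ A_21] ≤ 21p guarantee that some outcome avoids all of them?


Union bound: P[∪_{i=1}^{21} A_i] ≤ Σ_i P[A_i] ≤ 21·p = 21·(1/21) = 1.
Numerically: 1 ≈ 1.0000.
Is 1 < 1? NO.
Since the bound 1 is ≥ 1, the union bound is uninformative here; it does NOT by itself certify existence.

21·p = 1 ≈ 1.0000; existence NOT certified by the union bound.


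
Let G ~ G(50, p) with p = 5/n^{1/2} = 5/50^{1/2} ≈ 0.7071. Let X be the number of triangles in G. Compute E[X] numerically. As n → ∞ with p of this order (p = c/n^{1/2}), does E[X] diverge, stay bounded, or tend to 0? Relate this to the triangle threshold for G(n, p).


Number of potential triangles: C(50, 3) = 19600.
Each occurs with probability p³ ≈ (0.7071)³ ≈ 3.535534e-01.
By linearity: E[X] = C(50, 3)·p³ ≈ 19600 · 3.535534e-01 ≈ 6929.6465.
Since α = 1/2 < 1, p = c/n^{1/2} ≫ 1/n is above the triangle threshold p ~ 1/n. Asymptotically E[X] ~ (c³/6)·n^{3(1−α)} = (5³/6)·n^{1.5} → ∞; triangles are abundant w.h.p.

E[X] ≈ 6929.6465; in regime p = Θ(1/n^{1/2}) E[X] diverges (above the triangle threshold p ~ 1/n).


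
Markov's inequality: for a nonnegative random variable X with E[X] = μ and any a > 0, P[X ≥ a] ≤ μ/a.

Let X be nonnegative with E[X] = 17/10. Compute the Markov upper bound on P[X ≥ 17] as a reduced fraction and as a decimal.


μ = E[X] = 17/10, a = 17.
Markov: P[X ≥ 17] ≤ μ/a = (17/10)/17 = 1/10.
Numerically: ≈ 0.1000.
(Since a = 17 > μ = 1.7000, the bound 1/10 is < 1 and informative.)

P[X ≥ 17] ≤ 1/10 ≈ 0.1000.


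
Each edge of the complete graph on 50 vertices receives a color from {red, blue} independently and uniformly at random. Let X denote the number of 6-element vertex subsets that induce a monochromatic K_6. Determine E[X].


Let X = Σ_S X_S over the C(50, 6) = 15890700 subsets S of size 6, where X_S = 1 if the K_6 on S is monochromatic.
For a fixed S, the K_6 on S has C(6, 2) = 15 edges. P[all 15 edges red] = (1/2)^15, and likewise for blue, so P[monochromatic] = 2·(1/2)^15 = 2^{1 − 15} = 1/16384.
Summing: E[X] = C(50, 6) · 2^{1 − 15} = 15890700 · 1/16384 = 3972675/4096.
Numerically: E[X] ≈ 969.891.

E[X] = C(50,6)·2^(1−C(6,2)) = 3972675/4096 ≈ 969.891.


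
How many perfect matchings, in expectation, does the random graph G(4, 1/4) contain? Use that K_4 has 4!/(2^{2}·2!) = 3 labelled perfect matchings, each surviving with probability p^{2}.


K_4 has 4!/(2^{2}·2!) = 3 labelled perfect matchings.
For each such perfect matching H, let X_H = 1 if all 2 edges of H are present in G. Then P[X_H = 1] = p^{2} = (1/4)^{2} = 1/16.
By linearity of expectation: E[X] = Σ_H E[X_H] = 3 · p^{2} = 3 · 1/16 = 3/16.
Numerically: E[X] ≈ 0.1875.

E[X] = 3 · (1/4)^{2} = 3/16 ≈ 0.1875.


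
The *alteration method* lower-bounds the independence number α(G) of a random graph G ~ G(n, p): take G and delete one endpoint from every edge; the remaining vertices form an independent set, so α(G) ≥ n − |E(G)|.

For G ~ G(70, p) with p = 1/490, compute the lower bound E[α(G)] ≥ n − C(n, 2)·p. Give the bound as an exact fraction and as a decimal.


E[|E(G)|] = C(70, 2)·p = 2415 · (1/490) = 69/14.
E[α(G)] ≥ n − E[|E(G)|] = 70 − 69/14 = 911/14.
Numerically: ≈ 65.0714.
(This is only a lower bound; the true E[α(G)] may be larger.)

E[α(G)] ≥ 911/14 ≈ 65.0714.


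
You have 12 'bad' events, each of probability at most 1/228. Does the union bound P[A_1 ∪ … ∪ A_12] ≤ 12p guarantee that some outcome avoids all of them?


Union bound: P[∪_{i=1}^{12} A_i] ≤ Σ_i P[A_i] ≤ 12·p = 12·(1/228) = 1/19.
Numerically: 1/19 ≈ 0.052632.
Is 1/19 < 1? YES.
Since P[∪ A_i] ≤ 1/19 < 1, the complement has P[∩ A_i^c] ≥ 1 − 1/19 = 18/19 > 0, so some outcome avoids every A_i.

12·p = 1/19 ≈ 0.052632; existence CERTIFIED by the union bound.


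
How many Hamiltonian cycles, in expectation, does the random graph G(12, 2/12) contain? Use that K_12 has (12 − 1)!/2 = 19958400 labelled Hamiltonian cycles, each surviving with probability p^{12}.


K_12 has (12 − 1)!/2 = 19958400 labelled Hamiltonian cycles.
For each such Hamiltonian cycle H, let X_H = 1 if all 12 edges of H are present in G. Then P[X_H = 1] = p^{12} = (1/6)^{12} = 1/2176782336.
By linearity of expectation: E[X] = Σ_H E[X_H] = 19958400 · p^{12} = 19958400 · 1/2176782336 = 1925/209952.
Numerically: E[X] ≈ 0.009169.

E[X] = 19958400 · (1/6)^{12} = 1925/209952 ≈ 0.009169.


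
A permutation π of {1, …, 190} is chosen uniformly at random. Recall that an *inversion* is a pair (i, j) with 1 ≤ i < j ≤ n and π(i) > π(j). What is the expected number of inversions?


Write X = Σ X_I over the C(190, 2) = 17955 pairs i < j, with X_I the indicator of one inversion.
There are 17955 indicators.
For each fixed pair i < j, the values π(i) and π(j) are two distinct elements of {1, …, 190} in uniformly random order; by symmetry P[π(i) > π(j)] = 1/2.
By linearity: E[X] = 17955 · (1/2) = C(190, 2) · (1/2) = 17955/2 = 17955/2 ≈ 8977.500000.

E[X] = 17955/2 = 8977.500000.


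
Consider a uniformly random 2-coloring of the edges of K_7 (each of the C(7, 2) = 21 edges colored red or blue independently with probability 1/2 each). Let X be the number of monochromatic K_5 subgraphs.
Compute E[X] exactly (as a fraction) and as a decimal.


Let X = Σ_S X_S over the C(7, 5) = 21 subsets S of size 5, where X_S = 1 if the K_5 on S is monochromatic.
For a fixed S, the K_5 on S has C(5, 2) = 10 edges. P[all 10 edges red] = (1/2)^10, and likewise for blue, so P[monochromatic] = 2·(1/2)^10 = 2^{1 − 10} = 1/512.
By linearity of expectation: E[X] = C(7, 5) · 2^{1 − 10} = 21 · 1/512 = 21/512.
Numerically: E[X] ≈ 0.0410.

E[X] = C(7,5)·2^(1−C(5,2)) = 21/512 ≈ 0.0410.


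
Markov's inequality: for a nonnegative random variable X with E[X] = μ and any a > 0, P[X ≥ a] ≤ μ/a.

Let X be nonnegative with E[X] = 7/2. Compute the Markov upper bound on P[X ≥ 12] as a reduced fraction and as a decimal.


μ = E[X] = 7/2, a = 12.
Markov: P[X ≥ 12] ≤ μ/a = (7/2)/12 = 7/24.
Numerically: ≈ 0.291667.
(Since a = 12 > μ = 3.500000, the bound 7/24 is < 1 and informative.)

P[X ≥ 12] ≤ 7/24 ≈ 0.291667.


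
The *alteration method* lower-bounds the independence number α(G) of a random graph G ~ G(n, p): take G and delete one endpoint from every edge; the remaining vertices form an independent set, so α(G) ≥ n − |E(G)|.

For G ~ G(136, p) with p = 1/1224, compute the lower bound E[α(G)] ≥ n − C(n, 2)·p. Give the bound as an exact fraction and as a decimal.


E[|E(G)|] = C(136, 2)·p = 9180 · (1/1224) = 15/2.
E[α(G)] ≥ n − E[|E(G)|] = 136 − 15/2 = 257/2.
Numerically: ≈ 128.500000.
(This is only a lower bound; the true E[α(G)] may be larger.)

E[α(G)] ≥ 257/2 ≈ 128.500000.
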